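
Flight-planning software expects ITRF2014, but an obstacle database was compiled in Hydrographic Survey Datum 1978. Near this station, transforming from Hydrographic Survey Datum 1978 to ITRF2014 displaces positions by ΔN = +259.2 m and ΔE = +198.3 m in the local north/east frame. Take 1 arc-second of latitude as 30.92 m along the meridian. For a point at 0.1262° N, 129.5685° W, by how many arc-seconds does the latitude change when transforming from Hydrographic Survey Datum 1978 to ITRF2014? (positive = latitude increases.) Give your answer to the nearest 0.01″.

1″ of latitude = 30.92 m, so Δφ = 259.2 / 30.92 = 8.383″.

Δφ = 8.38″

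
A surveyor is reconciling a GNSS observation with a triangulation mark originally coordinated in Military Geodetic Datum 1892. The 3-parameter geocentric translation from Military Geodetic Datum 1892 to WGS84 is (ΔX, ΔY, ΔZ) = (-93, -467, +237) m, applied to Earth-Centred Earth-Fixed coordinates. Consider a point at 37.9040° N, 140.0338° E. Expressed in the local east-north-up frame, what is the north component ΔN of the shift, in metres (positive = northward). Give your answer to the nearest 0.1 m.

ΔN = 327.5 m

The local north axis is (−sin φ cos λ, −sin φ sin λ, cos φ), giving ΔN = -43.789 + 184.284 + 187.003 = 327.50 m.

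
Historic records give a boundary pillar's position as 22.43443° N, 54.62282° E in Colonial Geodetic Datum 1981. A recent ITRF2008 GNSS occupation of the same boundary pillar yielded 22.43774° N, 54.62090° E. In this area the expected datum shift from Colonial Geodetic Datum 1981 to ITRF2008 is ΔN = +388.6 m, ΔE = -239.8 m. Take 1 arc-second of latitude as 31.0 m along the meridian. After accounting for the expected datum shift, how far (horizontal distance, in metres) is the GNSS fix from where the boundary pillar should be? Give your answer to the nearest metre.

46 m

Observed coordinate differences: Δφ = +0.00331°, Δλ = -0.00192°.
Converting to metres (1° lat = 111600 m, cos φ = 0.924317): observed ΔN = 369.4 m, observed ΔE = -198.1 m.
Subtracting the expected shift leaves a residual of 369.4 − (388.6) = -19.2 m north and -198.1 − (-239.8) = 41.7 m east.
Residual distance = √((-19.2)² + 41.7²) = 46.0 m.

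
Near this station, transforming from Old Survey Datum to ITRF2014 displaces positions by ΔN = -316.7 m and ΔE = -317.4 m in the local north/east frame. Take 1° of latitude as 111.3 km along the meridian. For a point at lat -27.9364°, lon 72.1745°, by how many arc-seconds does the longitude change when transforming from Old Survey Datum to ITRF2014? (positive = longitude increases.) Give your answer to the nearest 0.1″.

At latitude -27.9364°, cos φ = 0.883468.
1° of longitude at this latitude = 111.3 × cos φ = 98.33 km, so Δλ = -317.4 / 98330.0 = -0.0032279° = -11.620″.

Δλ = -11.6″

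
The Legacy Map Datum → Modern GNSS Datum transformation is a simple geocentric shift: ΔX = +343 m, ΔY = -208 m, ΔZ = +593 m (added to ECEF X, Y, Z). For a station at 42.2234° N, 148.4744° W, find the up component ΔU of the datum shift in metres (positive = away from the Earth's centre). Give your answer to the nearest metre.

At φ = 42.2234°, λ = -148.4744°: sin φ = 0.672023, cos φ = 0.740530, sin λ = -0.522879, cos λ = -0.852407.
ΔU = cos φ cos λ·ΔX + cos φ sin λ·ΔY + sin φ·ΔZ = (0.740530)(-0.852407)(343) + (0.740530)(-0.522879)(-208) + (0.672023)(593) = 262.54 m.

ΔU = 263 m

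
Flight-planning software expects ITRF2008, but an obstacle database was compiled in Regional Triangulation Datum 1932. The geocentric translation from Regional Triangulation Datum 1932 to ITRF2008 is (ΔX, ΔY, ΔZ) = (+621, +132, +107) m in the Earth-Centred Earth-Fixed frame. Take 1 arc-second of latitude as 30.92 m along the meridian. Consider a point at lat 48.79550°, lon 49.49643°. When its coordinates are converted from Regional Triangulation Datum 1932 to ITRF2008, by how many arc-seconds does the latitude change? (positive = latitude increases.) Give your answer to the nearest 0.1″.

Δφ = -10.0″

sin φ = 0.752363, cos φ = 0.658749, sin λ = 0.760365, cos λ = 0.649495.
North component: ΔN = −sin φ cos λ·ΔX − sin φ sin λ·ΔY + cos φ·ΔZ = −(0.752363)(0.649495)(621) − (0.752363)(0.760365)(132) + (0.658749)(107) = -308.48 m.
1° of latitude spans 3600 × 30.92 = 111312 m, so Δφ = -308.48 / 111312 × 3600 = -9.977″.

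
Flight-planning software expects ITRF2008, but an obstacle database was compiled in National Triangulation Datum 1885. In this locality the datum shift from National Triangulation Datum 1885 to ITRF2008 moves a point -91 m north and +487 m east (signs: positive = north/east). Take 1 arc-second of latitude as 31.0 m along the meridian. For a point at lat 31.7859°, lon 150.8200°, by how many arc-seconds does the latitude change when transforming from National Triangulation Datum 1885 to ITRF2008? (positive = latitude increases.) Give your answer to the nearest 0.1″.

1″ of latitude = 31.00 m, so Δφ = -91.0 / 31.00 = -2.935″.

Δφ = -2.9″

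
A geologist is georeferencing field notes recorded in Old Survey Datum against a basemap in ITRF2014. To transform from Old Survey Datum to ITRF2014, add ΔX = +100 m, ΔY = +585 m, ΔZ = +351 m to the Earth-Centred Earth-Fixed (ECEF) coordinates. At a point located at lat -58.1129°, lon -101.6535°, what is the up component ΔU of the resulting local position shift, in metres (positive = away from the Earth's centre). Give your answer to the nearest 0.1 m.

The local up (radial) axis is (cos φ cos λ, cos φ sin λ, sin φ), giving ΔU = -10.670 − 302.655 − 298.031 = -611.36 m.

ΔU = -611.4 m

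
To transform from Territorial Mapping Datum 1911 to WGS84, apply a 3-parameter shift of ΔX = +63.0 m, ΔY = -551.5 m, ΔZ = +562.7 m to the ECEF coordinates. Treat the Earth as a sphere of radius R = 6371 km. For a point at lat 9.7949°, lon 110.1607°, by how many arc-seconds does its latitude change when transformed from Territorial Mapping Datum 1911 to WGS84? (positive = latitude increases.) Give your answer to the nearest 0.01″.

Δφ = 20.92″

sin φ = 0.170122, cos φ = 0.985423, sin λ = 0.938730, cos λ = -0.344654.
North component: ΔN = −sin φ cos λ·ΔX − sin φ sin λ·ΔY + cos φ·ΔZ = −(0.170122)(-0.344654)(63.0) − (0.170122)(0.938730)(-551.5) + (0.985423)(562.7) = 646.27 m.
1° of latitude spans πR/180 = 111195 m, so Δφ = 646.27 / 111195 × 3600 = 20.923″.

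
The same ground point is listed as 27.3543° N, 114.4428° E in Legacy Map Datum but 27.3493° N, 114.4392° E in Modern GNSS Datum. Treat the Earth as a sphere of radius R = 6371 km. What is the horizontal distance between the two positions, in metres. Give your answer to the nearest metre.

660 m

Δφ = 27.3493° − 27.3543° = -0.0050°; Δλ = 114.4392° − 114.4428° = -0.0036°.
1° along a meridian = πR/180 = 111195 m.
ΔN = Δφ × 111195 = -556.0 m; ΔE = Δλ × 111195 × cos(27.3543°) = -0.0036 × 111195 × 0.888182 = -355.5 m.
Distance = √(ΔE² + ΔN²) = √((-355.5)² + (-556.0)²) = 659.9 m.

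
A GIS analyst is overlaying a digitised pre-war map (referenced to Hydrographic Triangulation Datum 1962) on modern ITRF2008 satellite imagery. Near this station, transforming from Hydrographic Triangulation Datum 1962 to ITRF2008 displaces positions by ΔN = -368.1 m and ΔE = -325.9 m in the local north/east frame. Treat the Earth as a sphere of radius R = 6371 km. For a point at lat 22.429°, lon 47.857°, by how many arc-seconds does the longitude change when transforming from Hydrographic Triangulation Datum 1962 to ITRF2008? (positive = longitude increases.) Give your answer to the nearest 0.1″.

Δλ = -11.4″

At latitude 22.429°, cos φ = 0.924353.
One radian of longitude at latitude φ spans R cos φ, so Δλ = ΔE / (R cos φ) = -325.9 / (6371000 × 0.924353) = -5.5340e-05 rad = -11.415″.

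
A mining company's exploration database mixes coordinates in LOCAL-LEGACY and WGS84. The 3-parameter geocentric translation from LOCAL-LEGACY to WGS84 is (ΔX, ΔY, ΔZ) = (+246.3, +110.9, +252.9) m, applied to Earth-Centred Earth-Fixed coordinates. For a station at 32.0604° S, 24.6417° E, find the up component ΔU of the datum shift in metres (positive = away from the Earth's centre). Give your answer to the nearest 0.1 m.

At φ = -32.0604°, λ = 24.6417°: sin φ = -0.530813, cos φ = 0.847489, sin λ = 0.416942, cos λ = 0.908933.
ΔU = cos φ cos λ·ΔX + cos φ sin λ·ΔY + sin φ·ΔZ = (0.847489)(0.908933)(246.3) + (0.847489)(0.416942)(110.9) + (-0.530813)(252.9) = 94.67 m.

ΔU = 94.7 m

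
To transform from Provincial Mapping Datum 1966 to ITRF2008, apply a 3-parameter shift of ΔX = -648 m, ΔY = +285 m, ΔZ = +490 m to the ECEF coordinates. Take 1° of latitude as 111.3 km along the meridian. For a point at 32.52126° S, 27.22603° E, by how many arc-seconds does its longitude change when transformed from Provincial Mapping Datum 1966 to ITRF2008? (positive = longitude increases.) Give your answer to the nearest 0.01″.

Δλ = 21.09″

sin φ = -0.537613, cos φ = 0.843192, sin λ = 0.457502, cos λ = 0.889209.
East component: ΔE = −sin λ·ΔX + cos λ·ΔY = −(0.457502)(-648) + (0.889209)(285) = 549.89 m.
1° of latitude spans 111300 m; at latitude φ, 1° of longitude spans that × cos φ = 93847.3 m, so Δλ = 549.89 / 93847.3 × 3600 = 21.094″.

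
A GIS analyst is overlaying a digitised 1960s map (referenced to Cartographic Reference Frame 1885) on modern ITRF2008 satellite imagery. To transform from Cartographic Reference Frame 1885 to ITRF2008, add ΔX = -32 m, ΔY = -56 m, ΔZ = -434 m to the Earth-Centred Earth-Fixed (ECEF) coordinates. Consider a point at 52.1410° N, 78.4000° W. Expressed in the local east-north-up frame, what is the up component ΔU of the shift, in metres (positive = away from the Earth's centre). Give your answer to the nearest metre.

The local up (radial) axis is (cos φ cos λ, cos φ sin λ, sin φ), giving ΔU = -3.949 + 33.666 − 342.653 = -312.94 m.

ΔU = -313 m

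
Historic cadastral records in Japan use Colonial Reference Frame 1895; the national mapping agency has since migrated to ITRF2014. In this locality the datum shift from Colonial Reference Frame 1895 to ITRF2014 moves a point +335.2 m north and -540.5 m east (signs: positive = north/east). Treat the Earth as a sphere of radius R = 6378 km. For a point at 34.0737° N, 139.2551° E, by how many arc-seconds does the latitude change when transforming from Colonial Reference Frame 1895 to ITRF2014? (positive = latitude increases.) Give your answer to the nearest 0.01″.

On a sphere of radius R, 1 rad of latitude = R, so Δφ = ΔN / R = 335.2 / 6378000 = 5.2556e-05 rad = 10.840″.

Δφ = 10.84″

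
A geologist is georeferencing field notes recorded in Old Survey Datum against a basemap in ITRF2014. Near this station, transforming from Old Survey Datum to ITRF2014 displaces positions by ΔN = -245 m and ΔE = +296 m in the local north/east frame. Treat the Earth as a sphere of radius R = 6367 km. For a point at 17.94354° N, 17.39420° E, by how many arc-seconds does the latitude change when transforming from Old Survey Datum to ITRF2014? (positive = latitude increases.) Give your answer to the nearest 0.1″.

On a sphere of radius R, 1 rad of latitude = R, so Δφ = ΔN / R = -245.0 / 6367000 = -3.8480e-05 rad = -7.937″.

Δφ = -7.9″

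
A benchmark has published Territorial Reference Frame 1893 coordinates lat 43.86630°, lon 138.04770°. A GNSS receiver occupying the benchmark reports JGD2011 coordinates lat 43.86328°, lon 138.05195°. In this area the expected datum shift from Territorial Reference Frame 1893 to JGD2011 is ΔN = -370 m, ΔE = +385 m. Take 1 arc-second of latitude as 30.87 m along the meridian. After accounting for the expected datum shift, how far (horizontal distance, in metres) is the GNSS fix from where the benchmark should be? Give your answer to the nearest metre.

56 m

Observed coordinate differences: Δφ = -0.00302°, Δλ = +0.00425°.
Converting to metres (1° lat = 111132 m, cos φ = 0.720959): observed ΔN = -335.6 m, observed ΔE = 340.5 m.
Subtracting the expected shift leaves a residual of -335.6 − (-370) = 34.4 m north and 340.5 − (385) = -44.5 m east.
Residual distance = √(34.4² + (-44.5)²) = 56.2 m.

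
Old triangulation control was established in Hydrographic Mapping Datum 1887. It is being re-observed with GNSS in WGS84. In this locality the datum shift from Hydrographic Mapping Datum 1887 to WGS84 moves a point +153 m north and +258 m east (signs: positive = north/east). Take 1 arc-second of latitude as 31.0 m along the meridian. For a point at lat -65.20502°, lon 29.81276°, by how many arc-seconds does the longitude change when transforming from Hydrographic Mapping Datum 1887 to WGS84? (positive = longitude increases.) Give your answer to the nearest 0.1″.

Δλ = 19.8″

At latitude -65.20502°, cos φ = 0.419373.
1″ of longitude at this latitude = 31.00 × cos φ = 13.0005 m, so Δλ = 258.0 / 13.0005 = 19.845″.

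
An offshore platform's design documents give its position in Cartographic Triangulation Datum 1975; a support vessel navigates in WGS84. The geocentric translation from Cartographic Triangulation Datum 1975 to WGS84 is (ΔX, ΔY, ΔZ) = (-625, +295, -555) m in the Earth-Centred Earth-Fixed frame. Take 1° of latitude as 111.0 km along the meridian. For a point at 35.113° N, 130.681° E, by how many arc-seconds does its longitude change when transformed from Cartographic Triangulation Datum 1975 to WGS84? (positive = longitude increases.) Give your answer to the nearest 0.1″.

Δλ = 11.2″

sin φ = 0.575191, cos φ = 0.818019, sin λ = 0.758351, cos λ = -0.651847.
East component: ΔE = −sin λ·ΔX + cos λ·ΔY = −(0.758351)(-625) + (-0.651847)(295) = 281.67 m.
1° of latitude spans 111000 m; at latitude φ, 1° of longitude spans that × cos φ = 90800.1 m, so Δλ = 281.67 / 90800.1 × 3600 = 11.168″.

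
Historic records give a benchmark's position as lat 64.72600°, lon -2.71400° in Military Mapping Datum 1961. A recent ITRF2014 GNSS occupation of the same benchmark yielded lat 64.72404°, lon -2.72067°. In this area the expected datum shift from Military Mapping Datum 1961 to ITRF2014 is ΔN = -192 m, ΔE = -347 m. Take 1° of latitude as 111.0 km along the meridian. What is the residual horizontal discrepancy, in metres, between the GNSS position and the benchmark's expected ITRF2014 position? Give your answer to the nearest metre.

Observed coordinate differences: Δφ = -0.00196°, Δλ = -0.00667°.
Converting to metres (1° lat = 111000 m, cos φ = 0.426948): observed ΔN = -217.6 m, observed ΔE = -316.1 m.
Subtracting the expected shift leaves a residual of -217.6 − (-192) = -25.6 m north and -316.1 − (-347) = 30.9 m east.
Residual distance = √((-25.6)² + 30.9²) = 40.1 m.

40 m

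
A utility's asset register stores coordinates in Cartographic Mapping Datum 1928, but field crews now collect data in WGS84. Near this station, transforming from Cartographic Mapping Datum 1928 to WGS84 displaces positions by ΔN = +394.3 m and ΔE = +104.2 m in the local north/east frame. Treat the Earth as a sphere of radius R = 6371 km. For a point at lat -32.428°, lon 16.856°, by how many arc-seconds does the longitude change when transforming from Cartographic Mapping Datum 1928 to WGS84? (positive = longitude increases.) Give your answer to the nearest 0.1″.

At latitude -32.428°, cos φ = 0.844066.
One radian of longitude at latitude φ spans R cos φ, so Δλ = ΔE / (R cos φ) = 104.2 / (6371000 × 0.844066) = 1.9377e-05 rad = 3.997″.

Δλ = 4.0″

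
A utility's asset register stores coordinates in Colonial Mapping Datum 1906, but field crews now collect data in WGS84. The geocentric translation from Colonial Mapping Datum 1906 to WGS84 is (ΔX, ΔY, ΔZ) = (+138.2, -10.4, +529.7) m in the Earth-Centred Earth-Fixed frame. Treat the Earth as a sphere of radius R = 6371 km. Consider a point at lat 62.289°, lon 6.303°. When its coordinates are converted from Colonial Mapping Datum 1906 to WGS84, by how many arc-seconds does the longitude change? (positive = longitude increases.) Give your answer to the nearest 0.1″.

sin φ = 0.885304, cos φ = 0.465012, sin λ = 0.109786, cos λ = 0.993955.
East component: ΔE = −sin λ·ΔX + cos λ·ΔY = −(0.109786)(138.2) + (0.993955)(-10.4) = -25.51 m.
1° of latitude spans πR/180 = 111195 m; at latitude φ, 1° of longitude spans that × cos φ = 51707.0 m, so Δλ = -25.51 / 51707.0 × 3600 = -1.776″.

Δλ = -1.8″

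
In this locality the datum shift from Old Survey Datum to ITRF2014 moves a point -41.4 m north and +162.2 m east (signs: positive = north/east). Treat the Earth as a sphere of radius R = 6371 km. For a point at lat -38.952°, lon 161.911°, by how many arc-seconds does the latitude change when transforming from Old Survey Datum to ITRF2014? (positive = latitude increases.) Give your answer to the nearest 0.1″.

Δφ = -1.3″

On a sphere of radius R, 1 rad of latitude = R, so Δφ = ΔN / R = -41.4 / 6371000 = -6.4982e-06 rad = -1.340″.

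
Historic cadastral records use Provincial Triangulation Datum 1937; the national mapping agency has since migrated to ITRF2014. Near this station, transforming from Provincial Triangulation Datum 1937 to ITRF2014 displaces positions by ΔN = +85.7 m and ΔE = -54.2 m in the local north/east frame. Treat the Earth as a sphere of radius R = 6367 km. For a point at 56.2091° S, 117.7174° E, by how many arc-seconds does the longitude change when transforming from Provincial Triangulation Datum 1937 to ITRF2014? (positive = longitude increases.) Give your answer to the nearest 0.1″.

At latitude -56.2091°, cos φ = 0.556164.
One radian of longitude at latitude φ spans R cos φ, so Δλ = ΔE / (R cos φ) = -54.2 / (6367000 × 0.556164) = -1.5306e-05 rad = -3.157″.

Δλ = -3.2″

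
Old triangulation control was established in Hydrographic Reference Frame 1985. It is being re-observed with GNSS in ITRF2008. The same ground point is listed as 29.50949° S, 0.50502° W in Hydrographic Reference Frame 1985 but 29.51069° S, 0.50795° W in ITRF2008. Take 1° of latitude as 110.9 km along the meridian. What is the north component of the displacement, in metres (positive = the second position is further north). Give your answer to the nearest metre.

Δφ = -29.51069° − -29.50949° = -0.00120°; Δλ = -0.50795° − -0.50502° = -0.00293°.
ΔN = Δφ × 110900 = -133.1 m; ΔE = Δλ × 110900 × cos(-29.50949°) = -0.00293 × 110900 × 0.870274 = -282.8 m.

ΔN = -133 m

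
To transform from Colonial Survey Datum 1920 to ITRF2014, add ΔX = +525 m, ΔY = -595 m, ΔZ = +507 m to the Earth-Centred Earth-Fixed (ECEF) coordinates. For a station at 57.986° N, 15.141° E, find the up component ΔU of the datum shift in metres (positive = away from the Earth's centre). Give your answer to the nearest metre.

The local up (radial) axis is (cos φ cos λ, cos φ sin λ, sin φ), giving ΔU = 268.655 − 82.388 + 429.895 = 616.16 m.

ΔU = 616 m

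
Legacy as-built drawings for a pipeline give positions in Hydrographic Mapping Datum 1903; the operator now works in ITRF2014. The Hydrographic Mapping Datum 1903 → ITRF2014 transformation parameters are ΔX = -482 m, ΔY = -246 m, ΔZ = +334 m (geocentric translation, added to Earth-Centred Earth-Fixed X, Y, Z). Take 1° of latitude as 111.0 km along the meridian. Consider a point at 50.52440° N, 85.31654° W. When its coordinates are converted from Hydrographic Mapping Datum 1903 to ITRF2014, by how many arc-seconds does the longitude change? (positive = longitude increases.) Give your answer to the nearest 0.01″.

Δλ = -25.53″

sin φ = 0.771895, cos φ = 0.635750, sin λ = -0.996661, cos λ = 0.081651.
East component: ΔE = −sin λ·ΔX + cos λ·ΔY = −(-0.996661)(-482) + (0.081651)(-246) = -500.48 m.
1° of latitude spans 111000 m; at latitude φ, 1° of longitude spans that × cos φ = 70568.2 m, so Δλ = -500.48 / 70568.2 × 3600 = -25.532″.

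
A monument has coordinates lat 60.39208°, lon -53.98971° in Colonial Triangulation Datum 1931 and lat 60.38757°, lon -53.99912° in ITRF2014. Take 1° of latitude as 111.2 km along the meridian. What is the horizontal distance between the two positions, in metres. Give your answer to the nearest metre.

Δφ = 60.38757° − 60.39208° = -0.00451°; Δλ = -53.99912° − -53.98971° = -0.00941°.
ΔN = Δφ × 111200 = -501.5 m; ΔE = Δλ × 111200 × cos(60.39208°) = -0.00941 × 111200 × 0.494062 = -517.0 m.
Distance = √(ΔE² + ΔN²) = √((-517.0)² + (-501.5)²) = 720.3 m.

720 m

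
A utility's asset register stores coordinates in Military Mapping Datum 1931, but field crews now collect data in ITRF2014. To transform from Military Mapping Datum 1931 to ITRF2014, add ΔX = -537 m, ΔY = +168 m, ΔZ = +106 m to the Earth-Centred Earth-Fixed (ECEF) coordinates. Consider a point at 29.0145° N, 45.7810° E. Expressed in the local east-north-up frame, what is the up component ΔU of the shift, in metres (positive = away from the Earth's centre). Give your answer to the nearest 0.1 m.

At φ = 29.0145°, λ = 45.7810°: sin φ = 0.485031, cos φ = 0.874497, sin λ = 0.716679, cos λ = 0.697403.
ΔU = cos φ cos λ·ΔX + cos φ sin λ·ΔY + sin φ·ΔZ = (0.874497)(0.697403)(-537) + (0.874497)(0.716679)(168) + (0.485031)(106) = -170.80 m.

ΔU = -170.8 m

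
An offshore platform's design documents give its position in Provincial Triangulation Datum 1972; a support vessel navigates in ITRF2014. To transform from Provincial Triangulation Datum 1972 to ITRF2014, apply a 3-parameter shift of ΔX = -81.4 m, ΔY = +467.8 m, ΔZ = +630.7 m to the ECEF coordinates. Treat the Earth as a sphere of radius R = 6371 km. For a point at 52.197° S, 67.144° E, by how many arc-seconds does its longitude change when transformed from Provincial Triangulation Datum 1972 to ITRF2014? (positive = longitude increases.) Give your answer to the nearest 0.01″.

Δλ = 13.56″

sin φ = -0.790123, cos φ = 0.612948, sin λ = 0.921484, cos λ = 0.388416.
East component: ΔE = −sin λ·ΔX + cos λ·ΔY = −(0.921484)(-81.4) + (0.388416)(467.8) = 256.71 m.
1° of latitude spans πR/180 = 111195 m; at latitude φ, 1° of longitude spans that × cos φ = 68156.8 m, so Δλ = 256.71 / 68156.8 × 3600 = 13.559″.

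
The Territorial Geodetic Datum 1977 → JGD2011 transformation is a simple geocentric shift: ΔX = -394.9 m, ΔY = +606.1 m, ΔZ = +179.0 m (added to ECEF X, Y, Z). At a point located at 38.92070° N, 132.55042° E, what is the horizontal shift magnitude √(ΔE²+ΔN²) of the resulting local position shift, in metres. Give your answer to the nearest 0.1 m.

At φ = 38.92070°, λ = 132.55042°: sin φ = 0.628244, cos φ = 0.778016, sin λ = 0.736683, cos λ = -0.676239.
ΔE = −sin λ·ΔX + cos λ·ΔY = −(0.736683)·(-394.9) + (-0.676239)·(606.1) = -118.95 m.
ΔN = −sin φ cos λ·ΔX − sin φ sin λ·ΔY + cos φ·ΔZ = −(0.628244)(-0.676239)(-394.9) − (0.628244)(0.736683)(606.1) + (0.778016)(179.0) = -309.02 m.
Horizontal magnitude = √(ΔE² + ΔN²) = √((-118.95)² + (-309.02)²) = 331.12 m.

331.1 m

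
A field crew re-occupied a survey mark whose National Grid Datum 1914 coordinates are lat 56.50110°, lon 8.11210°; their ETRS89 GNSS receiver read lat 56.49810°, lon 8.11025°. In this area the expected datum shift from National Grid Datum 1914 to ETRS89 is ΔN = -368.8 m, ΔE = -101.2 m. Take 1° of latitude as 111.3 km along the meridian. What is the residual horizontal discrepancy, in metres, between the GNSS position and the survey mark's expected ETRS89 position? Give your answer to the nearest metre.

Observed coordinate differences: Δφ = -0.00300°, Δλ = -0.00185°.
Converting to metres (1° lat = 111300 m, cos φ = 0.551921): observed ΔN = -333.9 m, observed ΔE = -113.6 m.
Subtracting the expected shift leaves a residual of -333.9 − (-368.8) = 34.9 m north and -113.6 − (-101.2) = -12.4 m east.
Residual distance = √(34.9² + (-12.4)²) = 37.1 m.

37 m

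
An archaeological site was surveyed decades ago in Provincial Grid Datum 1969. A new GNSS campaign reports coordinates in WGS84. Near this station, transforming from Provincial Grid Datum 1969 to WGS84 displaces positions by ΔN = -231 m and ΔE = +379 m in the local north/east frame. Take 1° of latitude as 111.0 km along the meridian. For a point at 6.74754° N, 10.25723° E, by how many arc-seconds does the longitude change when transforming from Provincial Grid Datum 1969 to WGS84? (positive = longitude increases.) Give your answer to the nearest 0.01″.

At latitude 6.74754°, cos φ = 0.993074.
1° of longitude at this latitude = 111.0 × cos φ = 110.23 km, so Δλ = 379.0 / 110231.2 = 0.0034382° = 12.378″.

Δλ = 12.38″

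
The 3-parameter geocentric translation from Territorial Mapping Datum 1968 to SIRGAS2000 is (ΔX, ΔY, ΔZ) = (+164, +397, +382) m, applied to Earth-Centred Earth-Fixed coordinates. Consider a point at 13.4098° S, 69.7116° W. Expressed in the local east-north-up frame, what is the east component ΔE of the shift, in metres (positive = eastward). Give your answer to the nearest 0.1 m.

At φ = -13.4098°, λ = -69.7116°: sin φ = -0.231914, cos φ = 0.972736, sin λ = -0.937959, cos λ = 0.346746.
ΔE = −sin λ·ΔX + cos λ·ΔY = −(-0.937959)·(164) + (0.346746)·(397) = 291.48 m.

ΔE = 291.5 m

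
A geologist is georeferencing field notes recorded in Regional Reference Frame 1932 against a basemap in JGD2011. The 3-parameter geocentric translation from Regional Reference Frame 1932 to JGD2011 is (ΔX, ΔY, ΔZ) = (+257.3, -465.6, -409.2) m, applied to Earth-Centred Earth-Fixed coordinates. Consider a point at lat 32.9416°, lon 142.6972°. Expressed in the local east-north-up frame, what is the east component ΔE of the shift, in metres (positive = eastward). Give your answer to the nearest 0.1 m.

At φ = 32.9416°, λ = 142.6972°: sin φ = 0.543784, cos φ = 0.839225, sin λ = 0.606027, cos λ = -0.795444.
ΔE = −sin λ·ΔX + cos λ·ΔY = −(0.606027)·(257.3) + (-0.795444)·(-465.6) = 214.43 m.

ΔE = 214.4 m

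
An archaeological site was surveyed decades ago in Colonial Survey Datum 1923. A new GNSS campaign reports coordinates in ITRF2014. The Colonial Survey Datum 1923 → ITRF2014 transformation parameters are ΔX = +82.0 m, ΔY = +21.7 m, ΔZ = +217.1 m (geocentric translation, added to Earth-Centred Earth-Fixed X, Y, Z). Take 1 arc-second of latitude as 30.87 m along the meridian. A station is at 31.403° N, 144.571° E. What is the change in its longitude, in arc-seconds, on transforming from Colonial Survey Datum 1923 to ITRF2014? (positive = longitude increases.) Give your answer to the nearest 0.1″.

Δλ = -2.5″

sin φ = 0.521054, cos φ = 0.853524, sin λ = 0.579694, cos λ = -0.814834.
East component: ΔE = −sin λ·ΔX + cos λ·ΔY = −(0.579694)(82.0) + (-0.814834)(21.7) = -65.22 m.
1° of latitude spans 3600 × 30.87 = 111132 m; at latitude φ, 1° of longitude spans that × cos φ = 94853.8 m, so Δλ = -65.22 / 94853.8 × 3600 = -2.475″.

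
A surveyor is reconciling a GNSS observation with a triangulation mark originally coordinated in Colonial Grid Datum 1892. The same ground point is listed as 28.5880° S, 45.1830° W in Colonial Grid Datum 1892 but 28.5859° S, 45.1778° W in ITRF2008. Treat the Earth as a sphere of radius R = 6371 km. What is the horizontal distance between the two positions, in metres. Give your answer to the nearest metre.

559 m

Δφ = -28.5859° − -28.5880° = +0.0021°; Δλ = -45.1778° − -45.1830° = +0.0052°.
1° along a meridian = πR/180 = 111195 m.
ΔN = Δφ × 111195 = 233.5 m; ΔE = Δλ × 111195 × cos(-28.5880°) = +0.0052 × 111195 × 0.878083 = 507.7 m.
Distance = √(ΔE² + ΔN²) = √(507.7² + 233.5²) = 558.8 m.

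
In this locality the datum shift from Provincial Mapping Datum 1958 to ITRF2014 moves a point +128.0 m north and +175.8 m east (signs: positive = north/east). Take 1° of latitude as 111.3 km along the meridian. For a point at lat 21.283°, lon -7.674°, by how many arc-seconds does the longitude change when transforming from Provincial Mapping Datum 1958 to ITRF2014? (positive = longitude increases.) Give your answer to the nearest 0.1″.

Δλ = 6.1″

At latitude 21.283°, cos φ = 0.931799.
1° of longitude at this latitude = 111.3 × cos φ = 103.71 km, so Δλ = 175.8 / 103709.2 = 0.0016951° = 6.102″.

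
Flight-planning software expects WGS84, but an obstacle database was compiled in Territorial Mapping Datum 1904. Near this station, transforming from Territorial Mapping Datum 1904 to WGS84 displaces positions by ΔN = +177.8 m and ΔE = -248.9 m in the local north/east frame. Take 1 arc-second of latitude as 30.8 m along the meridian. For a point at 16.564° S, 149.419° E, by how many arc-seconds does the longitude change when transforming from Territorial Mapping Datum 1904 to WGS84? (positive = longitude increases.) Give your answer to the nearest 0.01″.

At latitude -16.564°, cos φ = 0.958502.
1″ of longitude at this latitude = 30.80 × cos φ = 29.5219 m, so Δλ = -248.9 / 29.5219 = -8.431″.

Δλ = -8.43″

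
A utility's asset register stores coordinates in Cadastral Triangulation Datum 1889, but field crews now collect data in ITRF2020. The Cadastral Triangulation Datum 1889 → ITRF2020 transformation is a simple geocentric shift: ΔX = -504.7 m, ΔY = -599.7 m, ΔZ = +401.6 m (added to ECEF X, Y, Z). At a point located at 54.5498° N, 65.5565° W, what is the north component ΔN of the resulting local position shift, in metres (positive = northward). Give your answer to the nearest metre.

ΔN = -42 m

The local north axis is (−sin φ cos λ, −sin φ sin λ, cos φ), giving ΔN = 170.127 − 444.741 + 232.926 = -41.69 m.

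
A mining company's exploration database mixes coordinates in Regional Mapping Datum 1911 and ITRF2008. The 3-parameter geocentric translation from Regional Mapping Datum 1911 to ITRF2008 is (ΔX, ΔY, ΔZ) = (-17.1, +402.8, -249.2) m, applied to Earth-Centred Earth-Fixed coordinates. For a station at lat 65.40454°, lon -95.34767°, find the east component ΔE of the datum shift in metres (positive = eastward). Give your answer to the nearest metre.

At φ = 65.40454°, λ = -95.34767°: sin φ = 0.909269, cos φ = 0.416209, sin λ = -0.995648, cos λ = -0.093199.
ΔE = −sin λ·ΔX + cos λ·ΔY = −(-0.995648)·(-17.1) + (-0.093199)·(402.8) = -54.57 m.

ΔE = -55 m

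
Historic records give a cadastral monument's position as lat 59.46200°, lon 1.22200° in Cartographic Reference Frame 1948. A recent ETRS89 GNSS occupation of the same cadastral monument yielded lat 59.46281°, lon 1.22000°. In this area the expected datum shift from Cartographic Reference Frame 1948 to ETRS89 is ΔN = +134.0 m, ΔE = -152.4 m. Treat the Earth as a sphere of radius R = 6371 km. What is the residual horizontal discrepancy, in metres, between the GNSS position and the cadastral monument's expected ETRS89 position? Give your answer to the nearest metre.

Observed coordinate differences: Δφ = +0.00081°, Δλ = -0.00200°.
Converting to metres (1° lat = 111195 m, cos φ = 0.508110): observed ΔN = 90.1 m, observed ΔE = -113.0 m.
Subtracting the expected shift leaves a residual of 90.1 − (134.0) = -43.9 m north and -113.0 − (-152.4) = 39.4 m east.
Residual distance = √((-43.9)² + 39.4²) = 59.0 m.

59 m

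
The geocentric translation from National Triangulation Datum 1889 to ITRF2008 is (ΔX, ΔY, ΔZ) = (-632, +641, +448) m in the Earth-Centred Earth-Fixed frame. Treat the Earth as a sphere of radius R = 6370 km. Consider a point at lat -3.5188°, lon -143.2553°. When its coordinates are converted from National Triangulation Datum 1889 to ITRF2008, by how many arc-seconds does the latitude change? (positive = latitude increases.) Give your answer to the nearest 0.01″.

sin φ = -0.061376, cos φ = 0.998115, sin λ = -0.598250, cos λ = -0.801309.
North component: ΔN = −sin φ cos λ·ΔX − sin φ sin λ·ΔY + cos φ·ΔZ = −(-0.061376)(-0.801309)(-632) − (-0.061376)(-0.598250)(641) + (0.998115)(448) = 454.70 m.
1° of latitude spans πR/180 = 111177 m, so Δφ = 454.70 / 111177 × 3600 = 14.724″.

Δφ = 14.72″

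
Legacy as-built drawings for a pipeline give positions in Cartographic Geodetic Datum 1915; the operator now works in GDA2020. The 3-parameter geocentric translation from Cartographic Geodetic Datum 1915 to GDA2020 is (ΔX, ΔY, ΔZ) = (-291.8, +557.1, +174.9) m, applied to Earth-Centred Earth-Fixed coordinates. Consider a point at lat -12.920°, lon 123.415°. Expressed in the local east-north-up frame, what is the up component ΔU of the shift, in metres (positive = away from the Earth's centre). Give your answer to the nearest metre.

ΔU = 571 m

The local up (radial) axis is (cos φ cos λ, cos φ sin λ, sin φ), giving ΔU = 156.626 + 453.241 − 39.106 = 570.76 m.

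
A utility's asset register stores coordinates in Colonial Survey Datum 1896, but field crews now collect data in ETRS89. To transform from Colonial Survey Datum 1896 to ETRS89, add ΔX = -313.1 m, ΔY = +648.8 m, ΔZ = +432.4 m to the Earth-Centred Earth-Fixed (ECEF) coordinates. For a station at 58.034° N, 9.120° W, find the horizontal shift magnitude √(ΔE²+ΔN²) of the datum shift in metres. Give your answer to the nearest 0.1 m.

826.9 m

At φ = 58.034°, λ = -9.120°: sin φ = 0.848362, cos φ = 0.529416, sin λ = -0.158503, cos λ = 0.987359.
ΔE = −sin λ·ΔX + cos λ·ΔY = −(-0.158503)·(-313.1) + (0.987359)·(648.8) = 590.97 m.
ΔN = −sin φ cos λ·ΔX − sin φ sin λ·ΔY + cos φ·ΔZ = −(0.848362)(0.987359)(-313.1) − (0.848362)(-0.158503)(648.8) + (0.529416)(432.4) = 578.43 m.
Horizontal magnitude = √(ΔE² + ΔN²) = √(590.97² + 578.43²) = 826.94 m.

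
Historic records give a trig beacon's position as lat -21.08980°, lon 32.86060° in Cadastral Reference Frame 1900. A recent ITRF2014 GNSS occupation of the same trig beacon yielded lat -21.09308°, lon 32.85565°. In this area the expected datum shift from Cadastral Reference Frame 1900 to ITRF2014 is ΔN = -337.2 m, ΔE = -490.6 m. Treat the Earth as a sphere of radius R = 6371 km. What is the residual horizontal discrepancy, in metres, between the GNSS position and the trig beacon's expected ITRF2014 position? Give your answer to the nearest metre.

36 m

Observed coordinate differences: Δφ = -0.00328°, Δλ = -0.00495°.
Converting to metres (1° lat = 111195 m, cos φ = 0.933018): observed ΔN = -364.7 m, observed ΔE = -513.5 m.
Subtracting the expected shift leaves a residual of -364.7 − (-337.2) = -27.5 m north and -513.5 − (-490.6) = -22.9 m east.
Residual distance = √((-27.5)² + (-22.9)²) = 35.8 m.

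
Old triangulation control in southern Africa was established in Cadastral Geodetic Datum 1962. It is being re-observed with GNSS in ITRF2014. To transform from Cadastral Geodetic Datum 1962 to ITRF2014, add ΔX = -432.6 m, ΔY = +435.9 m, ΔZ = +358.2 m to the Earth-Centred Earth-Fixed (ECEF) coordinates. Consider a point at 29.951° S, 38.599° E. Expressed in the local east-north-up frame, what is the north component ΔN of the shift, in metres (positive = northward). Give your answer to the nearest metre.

ΔN = 277 m

The local north axis is (−sin φ cos λ, −sin φ sin λ, cos φ), giving ΔN = -168.795 + 135.770 + 310.363 = 277.34 m.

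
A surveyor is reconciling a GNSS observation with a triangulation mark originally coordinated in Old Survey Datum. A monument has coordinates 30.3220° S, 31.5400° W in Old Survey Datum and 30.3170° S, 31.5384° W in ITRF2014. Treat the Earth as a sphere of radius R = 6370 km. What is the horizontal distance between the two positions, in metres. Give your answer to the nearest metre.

577 m

Δφ = -30.3170° − -30.3220° = +0.0050°; Δλ = -31.5384° − -31.5400° = +0.0016°.
1° along a meridian = πR/180 = 111177 m.
ΔN = Δφ × 111177 = 555.9 m; ΔE = Δλ × 111177 × cos(-30.3220°) = +0.0016 × 111177 × 0.863202 = 153.5 m.
Distance = √(ΔE² + ΔN²) = √(153.5² + 555.9²) = 576.7 m.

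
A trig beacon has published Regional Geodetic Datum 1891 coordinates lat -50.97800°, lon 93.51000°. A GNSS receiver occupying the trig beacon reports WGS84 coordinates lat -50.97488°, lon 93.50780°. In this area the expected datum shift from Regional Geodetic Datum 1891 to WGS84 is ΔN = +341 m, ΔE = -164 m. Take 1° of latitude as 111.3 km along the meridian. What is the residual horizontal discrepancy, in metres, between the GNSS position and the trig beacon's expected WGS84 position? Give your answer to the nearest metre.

Observed coordinate differences: Δφ = +0.00312°, Δλ = -0.00220°.
Converting to metres (1° lat = 111300 m, cos φ = 0.629619): observed ΔN = 347.3 m, observed ΔE = -154.2 m.
Subtracting the expected shift leaves a residual of 347.3 − (341) = 6.3 m north and -154.2 − (-164) = 9.8 m east.
Residual distance = √(6.3² + 9.8²) = 11.7 m.

12 m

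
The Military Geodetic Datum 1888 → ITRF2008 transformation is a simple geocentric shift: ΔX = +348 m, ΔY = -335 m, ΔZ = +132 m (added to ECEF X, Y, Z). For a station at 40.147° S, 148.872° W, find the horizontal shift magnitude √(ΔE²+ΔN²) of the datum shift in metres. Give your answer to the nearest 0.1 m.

At φ = -40.147°, λ = -148.872°: sin φ = -0.644751, cos φ = 0.764393, sin λ = -0.516952, cos λ = -0.856015.
ΔE = −sin λ·ΔX + cos λ·ΔY = −(-0.516952)·(348) + (-0.856015)·(-335) = 466.66 m.
ΔN = −sin φ cos λ·ΔX − sin φ sin λ·ΔY + cos φ·ΔZ = −(-0.644751)(-0.856015)(348) − (-0.644751)(-0.516952)(-335) + (0.764393)(132) = 20.49 m.
Horizontal magnitude = √(ΔE² + ΔN²) = √(466.66² + 20.49²) = 467.11 m.

467.1 m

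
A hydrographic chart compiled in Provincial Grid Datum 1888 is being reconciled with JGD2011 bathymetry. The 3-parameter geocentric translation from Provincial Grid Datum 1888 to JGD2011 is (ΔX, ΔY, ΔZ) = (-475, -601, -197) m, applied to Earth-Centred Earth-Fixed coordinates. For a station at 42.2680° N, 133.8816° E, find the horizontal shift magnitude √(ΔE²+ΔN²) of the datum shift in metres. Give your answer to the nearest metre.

763 m

The local east axis at (φ, λ) is (−sin λ, cos λ, 0), so ΔE = −sin(133.8816°)·(-475) + cos(133.8816°)·(-601) = 758.96 m.
The local north axis is (−sin φ cos λ, −sin φ sin λ, cos φ), giving ΔN = -221.457 + 291.360 − 145.781 = -75.88 m.
Horizontal magnitude = √(ΔE² + ΔN²) = √(758.96² + (-75.88)²) = 762.75 m.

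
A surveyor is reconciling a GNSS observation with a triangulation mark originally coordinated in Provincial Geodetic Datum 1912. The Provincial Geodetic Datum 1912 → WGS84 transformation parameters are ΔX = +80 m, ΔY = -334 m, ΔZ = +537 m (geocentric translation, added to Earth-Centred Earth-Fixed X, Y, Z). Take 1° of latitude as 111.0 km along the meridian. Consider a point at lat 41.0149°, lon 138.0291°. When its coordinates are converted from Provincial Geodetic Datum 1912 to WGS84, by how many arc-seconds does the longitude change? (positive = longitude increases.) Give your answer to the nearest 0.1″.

sin φ = 0.656255, cos φ = 0.754539, sin λ = 0.668753, cos λ = -0.743485.
East component: ΔE = −sin λ·ΔX + cos λ·ΔY = −(0.668753)(80) + (-0.743485)(-334) = 194.82 m.
1° of latitude spans 111000 m; at latitude φ, 1° of longitude spans that × cos φ = 83753.8 m, so Δλ = 194.82 / 83753.8 × 3600 = 8.374″.

Δλ = 8.4″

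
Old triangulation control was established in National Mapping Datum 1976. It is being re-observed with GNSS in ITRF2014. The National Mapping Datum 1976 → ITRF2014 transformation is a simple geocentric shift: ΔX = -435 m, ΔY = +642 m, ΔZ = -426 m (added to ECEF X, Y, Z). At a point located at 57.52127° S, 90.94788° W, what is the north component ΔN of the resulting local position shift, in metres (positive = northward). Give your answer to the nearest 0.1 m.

The local north axis is (−sin φ cos λ, −sin φ sin λ, cos φ), giving ΔN = 6.071 − 541.511 − 228.756 = -764.20 m.

ΔN = -764.2 m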